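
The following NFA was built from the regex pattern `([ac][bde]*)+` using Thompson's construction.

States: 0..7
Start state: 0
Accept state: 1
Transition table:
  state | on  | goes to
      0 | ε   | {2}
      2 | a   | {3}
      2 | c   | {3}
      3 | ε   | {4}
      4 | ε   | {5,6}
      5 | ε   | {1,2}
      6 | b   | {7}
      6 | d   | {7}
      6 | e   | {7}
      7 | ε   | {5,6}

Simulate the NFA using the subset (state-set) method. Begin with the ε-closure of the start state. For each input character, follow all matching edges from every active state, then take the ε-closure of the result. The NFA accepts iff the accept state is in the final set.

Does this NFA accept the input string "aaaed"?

Answer: ACCEPT

Derivation:
initial (ε-close {0}): {0,2}
'a' @ 1: {1,2,3,4,5,6}  ✓accept
'a' @ 2: {1,2,3,4,5,6}  ✓accept
'a' @ 3: {1,2,3,4,5,6}  ✓accept
'e' @ 4: {1,2,5,6,7}  ✓accept
'd' @ 5: {1,2,5,6,7}  ✓accept
end set {1,2,5,6,7} — state 1 in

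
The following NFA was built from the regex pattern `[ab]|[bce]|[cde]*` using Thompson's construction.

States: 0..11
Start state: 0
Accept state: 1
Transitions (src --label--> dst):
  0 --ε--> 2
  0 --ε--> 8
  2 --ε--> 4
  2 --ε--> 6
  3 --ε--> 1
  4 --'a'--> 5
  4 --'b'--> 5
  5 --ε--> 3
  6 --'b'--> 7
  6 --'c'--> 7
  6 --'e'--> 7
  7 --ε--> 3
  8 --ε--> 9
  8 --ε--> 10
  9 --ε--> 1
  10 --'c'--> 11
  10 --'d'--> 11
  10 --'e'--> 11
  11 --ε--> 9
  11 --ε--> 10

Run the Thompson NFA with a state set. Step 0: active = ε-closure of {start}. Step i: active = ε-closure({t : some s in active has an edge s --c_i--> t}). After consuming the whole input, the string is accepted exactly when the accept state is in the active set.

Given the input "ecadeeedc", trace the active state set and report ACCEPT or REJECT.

Answer: REJECT

Steps:
S₀ = ε-closure({0}) = {0,1,2,4,6,8,9,10}
'e' @ 1: {1,3,7,9,10,11}  [accepting]
'c' @ 2: {1,9,10,11}  [accepting]
'a' @ 3: {}  — state set empty
rest 'deeedc' ignored (set empty)
end set {} — state 1 not in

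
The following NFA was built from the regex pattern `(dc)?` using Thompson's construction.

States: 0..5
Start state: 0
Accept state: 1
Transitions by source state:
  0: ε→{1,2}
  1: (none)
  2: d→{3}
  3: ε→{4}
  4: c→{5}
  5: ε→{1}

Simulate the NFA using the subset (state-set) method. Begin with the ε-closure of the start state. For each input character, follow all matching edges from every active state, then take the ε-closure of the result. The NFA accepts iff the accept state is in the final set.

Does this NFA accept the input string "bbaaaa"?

start: ε-closure({0}) = {0,1,2}
'b' @ 1: {}  — no active states
rest 'baaaa' ignored (set empty)
end set {} — state 1 not in

Answer: REJECT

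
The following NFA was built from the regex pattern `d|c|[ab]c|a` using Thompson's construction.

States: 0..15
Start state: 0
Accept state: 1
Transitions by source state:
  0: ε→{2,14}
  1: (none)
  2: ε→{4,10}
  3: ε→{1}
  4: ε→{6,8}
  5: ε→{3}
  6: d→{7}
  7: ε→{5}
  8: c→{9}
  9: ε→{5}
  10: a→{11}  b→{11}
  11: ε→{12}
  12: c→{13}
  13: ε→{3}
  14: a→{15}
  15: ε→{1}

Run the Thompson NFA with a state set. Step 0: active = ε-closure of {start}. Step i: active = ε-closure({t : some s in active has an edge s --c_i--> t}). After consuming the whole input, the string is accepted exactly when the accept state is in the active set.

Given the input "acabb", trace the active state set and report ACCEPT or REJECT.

initial (ε-close {0}): {0,2,4,6,8,10,14}
'a' @ 1: {1,11,12,15}  (accept∈set)
'c' @ 2: {1,3,13}  (accept∈set)
'a' @ 3: {}  — dead — no transitions
rest 'bb' ignored (set empty)
after full input: {}  (accept=1 not in)

Answer: REJECT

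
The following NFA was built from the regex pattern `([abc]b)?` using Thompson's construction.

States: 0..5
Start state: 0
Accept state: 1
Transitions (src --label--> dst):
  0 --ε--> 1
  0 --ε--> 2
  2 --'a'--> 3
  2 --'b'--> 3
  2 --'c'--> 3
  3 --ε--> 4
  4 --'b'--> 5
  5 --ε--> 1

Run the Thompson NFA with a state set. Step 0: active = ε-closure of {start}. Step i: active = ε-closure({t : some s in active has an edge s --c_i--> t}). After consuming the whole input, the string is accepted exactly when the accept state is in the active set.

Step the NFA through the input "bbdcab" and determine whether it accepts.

start: ε-closure({0}) = {0,1,2}
'b' @ 1: {3,4}
'b' @ 2: {1,5}  (accept∈set)
'd' @ 3: {}  — no active states
rest 'cab' ignored (set empty)
final: {}; accept 1 not in set

Answer: REJECT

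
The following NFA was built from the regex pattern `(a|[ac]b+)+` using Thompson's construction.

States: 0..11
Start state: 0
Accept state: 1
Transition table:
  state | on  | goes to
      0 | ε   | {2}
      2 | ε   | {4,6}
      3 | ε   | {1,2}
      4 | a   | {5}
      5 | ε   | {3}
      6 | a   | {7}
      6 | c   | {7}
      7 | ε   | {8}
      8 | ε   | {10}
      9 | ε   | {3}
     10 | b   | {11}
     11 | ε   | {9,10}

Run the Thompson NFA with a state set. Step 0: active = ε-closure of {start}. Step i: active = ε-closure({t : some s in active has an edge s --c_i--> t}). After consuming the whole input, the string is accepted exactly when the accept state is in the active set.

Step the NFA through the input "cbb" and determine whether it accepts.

S₀ = ε-closure({0}) = {0,2,4,6}
'c' @ 1: {7,8,10}
'b' @ 2: {1,2,3,4,6,9,10,11}  ✓accept
'b' @ 3: {1,2,3,4,6,9,10,11}  ✓accept
final: {1,2,3,4,6,9,10,11}; accept 1 in set

Answer: ACCEPT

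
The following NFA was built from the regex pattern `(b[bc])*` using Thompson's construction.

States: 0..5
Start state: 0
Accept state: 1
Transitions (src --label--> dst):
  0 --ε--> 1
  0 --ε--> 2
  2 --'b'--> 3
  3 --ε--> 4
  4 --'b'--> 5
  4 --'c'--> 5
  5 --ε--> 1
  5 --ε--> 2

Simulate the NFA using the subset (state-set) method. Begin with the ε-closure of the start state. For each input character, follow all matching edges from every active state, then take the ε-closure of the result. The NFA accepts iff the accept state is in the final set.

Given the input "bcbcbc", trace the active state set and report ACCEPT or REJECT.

Answer: ACCEPT

Derivation:
start: ε-closure({0}) = {0,1,2}
'b' @ 1: {3,4}
'c' @ 2: {1,2,5}  [accepting]
'b' @ 3: {3,4}
'c' @ 4: {1,2,5}  [accepting]
'b' @ 5: {3,4}
'c' @ 6: {1,2,5}  [accepting]
end set {1,2,5} — state 1 in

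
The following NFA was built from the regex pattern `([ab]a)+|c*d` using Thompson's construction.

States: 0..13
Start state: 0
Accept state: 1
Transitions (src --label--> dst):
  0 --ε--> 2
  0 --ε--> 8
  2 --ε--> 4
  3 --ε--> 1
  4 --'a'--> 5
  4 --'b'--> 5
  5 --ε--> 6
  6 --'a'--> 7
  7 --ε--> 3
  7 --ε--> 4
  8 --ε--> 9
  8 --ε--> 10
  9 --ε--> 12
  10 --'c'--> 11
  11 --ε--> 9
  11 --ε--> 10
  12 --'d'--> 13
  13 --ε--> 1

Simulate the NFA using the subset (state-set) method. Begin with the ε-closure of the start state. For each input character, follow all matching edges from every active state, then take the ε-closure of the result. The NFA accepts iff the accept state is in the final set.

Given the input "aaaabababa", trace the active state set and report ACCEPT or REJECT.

Answer: ACCEPT

Derivation:
initial (ε-close {0}): {0,2,4,8,9,10,12}
'a' @ 1: {5,6}
'a' @ 2: {1,3,4,7}  ✓accept
'a' @ 3: {5,6}
'a' @ 4: {1,3,4,7}  ✓accept
'b' @ 5: {5,6}
'a' @ 6: {1,3,4,7}  ✓accept
'b' @ 7: {5,6}
'a' @ 8: {1,3,4,7}  ✓accept
'b' @ 9: {5,6}
'a' @ 10: {1,3,4,7}  ✓accept
after full input: {1,3,4,7}  (accept=1 in)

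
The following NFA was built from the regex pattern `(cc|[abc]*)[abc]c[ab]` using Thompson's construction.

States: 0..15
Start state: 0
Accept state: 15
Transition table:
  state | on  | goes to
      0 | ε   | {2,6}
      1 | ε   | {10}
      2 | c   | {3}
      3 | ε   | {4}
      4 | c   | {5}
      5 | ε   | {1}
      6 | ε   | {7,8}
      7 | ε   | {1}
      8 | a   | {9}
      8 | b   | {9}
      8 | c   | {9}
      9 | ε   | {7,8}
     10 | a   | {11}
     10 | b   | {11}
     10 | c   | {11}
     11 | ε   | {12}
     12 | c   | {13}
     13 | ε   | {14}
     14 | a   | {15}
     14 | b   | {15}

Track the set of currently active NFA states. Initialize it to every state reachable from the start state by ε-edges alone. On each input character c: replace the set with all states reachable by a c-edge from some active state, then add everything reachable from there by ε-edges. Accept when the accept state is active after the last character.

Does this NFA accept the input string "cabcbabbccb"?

Answer: ACCEPT

Trace:
start: ε-closure({0}) = {0,1,2,6,7,8,10}
'c' @ 1: {1,3,4,7,8,9,10,11,12}
'a' @ 2: {1,7,8,9,10,11,12}
'b' @ 3: {1,7,8,9,10,11,12}
'c' @ 4: {1,7,8,9,10,11,12,13,14}
'b' @ 5: {1,7,8,9,10,11,12,15}  (accept∈set)
'a' @ 6: {1,7,8,9,10,11,12}
'b' @ 7: {1,7,8,9,10,11,12}
'b' @ 8: {1,7,8,9,10,11,12}
'c' @ 9: {1,7,8,9,10,11,12,13,14}
'c' @ 10: {1,7,8,9,10,11,12,13,14}
'b' @ 11: {1,7,8,9,10,11,12,15}  (accept∈set)
end set {1,7,8,9,10,11,12,15} — state 15 in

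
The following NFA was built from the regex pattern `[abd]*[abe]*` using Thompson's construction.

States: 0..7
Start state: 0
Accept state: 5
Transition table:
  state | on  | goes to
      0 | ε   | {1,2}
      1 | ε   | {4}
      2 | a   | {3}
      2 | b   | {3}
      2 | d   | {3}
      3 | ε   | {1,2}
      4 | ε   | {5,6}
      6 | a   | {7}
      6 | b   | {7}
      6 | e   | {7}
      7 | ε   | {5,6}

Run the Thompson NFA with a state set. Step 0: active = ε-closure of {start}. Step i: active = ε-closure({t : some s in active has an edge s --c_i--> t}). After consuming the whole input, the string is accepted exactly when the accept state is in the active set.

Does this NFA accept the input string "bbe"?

initial (ε-close {0}): {0,1,2,4,5,6}
'b' @ 1: {1,2,3,4,5,6,7}  ✓accept
'b' @ 2: {1,2,3,4,5,6,7}  ✓accept
'e' @ 3: {5,6,7}  ✓accept
after full input: {5,6,7}  (accept=5 in)

Answer: ACCEPT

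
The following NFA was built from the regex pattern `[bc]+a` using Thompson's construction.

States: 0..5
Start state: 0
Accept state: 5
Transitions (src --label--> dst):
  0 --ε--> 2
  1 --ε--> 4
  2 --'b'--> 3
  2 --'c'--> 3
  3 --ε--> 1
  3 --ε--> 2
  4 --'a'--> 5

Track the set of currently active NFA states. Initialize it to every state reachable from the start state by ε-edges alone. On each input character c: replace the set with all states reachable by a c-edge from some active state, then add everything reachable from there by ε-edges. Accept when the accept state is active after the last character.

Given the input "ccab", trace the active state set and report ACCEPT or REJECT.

Answer: REJECT

Trace:
start: ε-closure({0}) = {0,2}
'c' @ 1: {1,2,3,4}
'c' @ 2: {1,2,3,4}
'a' @ 3: {5}  ✓accept
'b' @ 4: {}  — no active states
final: {}; accept 5 not in set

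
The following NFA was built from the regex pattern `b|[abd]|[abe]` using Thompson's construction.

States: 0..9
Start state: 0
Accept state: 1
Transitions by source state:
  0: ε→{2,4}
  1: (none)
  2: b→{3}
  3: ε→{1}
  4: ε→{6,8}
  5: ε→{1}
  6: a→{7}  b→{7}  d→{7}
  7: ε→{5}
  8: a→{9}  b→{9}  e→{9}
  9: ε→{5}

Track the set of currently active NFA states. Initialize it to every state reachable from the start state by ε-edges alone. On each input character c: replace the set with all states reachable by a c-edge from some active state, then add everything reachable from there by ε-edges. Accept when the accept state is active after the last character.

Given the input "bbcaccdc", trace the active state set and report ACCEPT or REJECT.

Answer: REJECT

Steps:
S₀ = ε-closure({0}) = {0,2,4,6,8}
'b' @ 1: {1,3,5,7,9}  (accept∈set)
'b' @ 2: {}  — dead — no transitions
rest 'caccdc' ignored (set empty)
end set {} — state 1 not in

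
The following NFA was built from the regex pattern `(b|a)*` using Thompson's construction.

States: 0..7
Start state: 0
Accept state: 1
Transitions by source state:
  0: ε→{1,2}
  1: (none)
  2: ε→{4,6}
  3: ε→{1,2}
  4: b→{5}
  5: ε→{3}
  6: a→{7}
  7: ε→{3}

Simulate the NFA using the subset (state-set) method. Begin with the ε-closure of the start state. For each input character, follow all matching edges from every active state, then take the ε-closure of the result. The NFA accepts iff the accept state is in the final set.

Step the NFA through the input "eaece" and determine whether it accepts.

initial (ε-close {0}): {0,1,2,4,6}
'e' @ 1: {}  — no active states
rest 'aece' ignored (set empty)
after full input: {}  (accept=1 not in)

Answer: REJECT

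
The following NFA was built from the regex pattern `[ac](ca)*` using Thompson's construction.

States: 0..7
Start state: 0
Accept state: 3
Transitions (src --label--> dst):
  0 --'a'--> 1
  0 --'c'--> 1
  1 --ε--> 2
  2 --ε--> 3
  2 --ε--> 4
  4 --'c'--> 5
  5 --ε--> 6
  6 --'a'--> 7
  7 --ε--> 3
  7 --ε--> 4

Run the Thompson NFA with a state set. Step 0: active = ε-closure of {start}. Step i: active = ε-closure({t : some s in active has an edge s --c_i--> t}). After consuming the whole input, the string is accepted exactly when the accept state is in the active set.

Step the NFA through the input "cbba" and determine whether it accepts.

S₀ = ε-closure({0}) = {0}
'c' @ 1: {1,2,3,4}  (accept∈set)
'b' @ 2: {}  — no active states
rest 'ba' ignored (set empty)
end set {} — state 3 not in

Answer: REJECT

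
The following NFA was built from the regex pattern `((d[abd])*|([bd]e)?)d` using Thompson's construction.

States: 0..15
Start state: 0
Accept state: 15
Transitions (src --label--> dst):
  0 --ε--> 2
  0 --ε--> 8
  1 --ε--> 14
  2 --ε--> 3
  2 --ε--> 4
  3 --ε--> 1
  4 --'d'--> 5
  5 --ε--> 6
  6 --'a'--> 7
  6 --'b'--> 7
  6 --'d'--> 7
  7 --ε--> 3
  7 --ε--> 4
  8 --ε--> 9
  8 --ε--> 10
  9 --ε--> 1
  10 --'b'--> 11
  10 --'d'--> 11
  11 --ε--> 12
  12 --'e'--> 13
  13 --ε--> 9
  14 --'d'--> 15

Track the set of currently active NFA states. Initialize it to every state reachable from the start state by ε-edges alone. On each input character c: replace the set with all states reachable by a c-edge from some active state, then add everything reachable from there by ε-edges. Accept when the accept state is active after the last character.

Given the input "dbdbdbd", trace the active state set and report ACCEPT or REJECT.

Answer: ACCEPT

Steps:
initial (ε-close {0}): {0,1,2,3,4,8,9,10,14}
'd' @ 1: {5,6,11,12,15}  [accepting]
'b' @ 2: {1,3,4,7,14}
'd' @ 3: {5,6,15}  [accepting]
'b' @ 4: {1,3,4,7,14}
'd' @ 5: {5,6,15}  [accepting]
'b' @ 6: {1,3,4,7,14}
'd' @ 7: {5,6,15}  [accepting]
final: {5,6,15}; accept 15 in set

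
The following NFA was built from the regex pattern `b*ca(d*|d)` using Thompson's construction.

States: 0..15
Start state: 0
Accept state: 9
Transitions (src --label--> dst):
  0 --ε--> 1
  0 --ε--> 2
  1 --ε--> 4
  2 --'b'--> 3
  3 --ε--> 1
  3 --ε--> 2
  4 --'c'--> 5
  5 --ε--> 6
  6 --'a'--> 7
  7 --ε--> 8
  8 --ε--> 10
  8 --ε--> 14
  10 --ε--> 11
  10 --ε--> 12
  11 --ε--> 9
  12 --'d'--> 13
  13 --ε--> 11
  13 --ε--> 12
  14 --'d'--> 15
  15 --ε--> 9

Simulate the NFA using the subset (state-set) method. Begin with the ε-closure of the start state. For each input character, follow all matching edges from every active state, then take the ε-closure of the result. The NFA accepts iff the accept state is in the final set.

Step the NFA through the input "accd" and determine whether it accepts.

Answer: REJECT

Steps:
start: ε-closure({0}) = {0,1,2,4}
'a' @ 1: {}  — dead — no transitions
rest 'ccd' ignored (set empty)
final: {}; accept 9 not in set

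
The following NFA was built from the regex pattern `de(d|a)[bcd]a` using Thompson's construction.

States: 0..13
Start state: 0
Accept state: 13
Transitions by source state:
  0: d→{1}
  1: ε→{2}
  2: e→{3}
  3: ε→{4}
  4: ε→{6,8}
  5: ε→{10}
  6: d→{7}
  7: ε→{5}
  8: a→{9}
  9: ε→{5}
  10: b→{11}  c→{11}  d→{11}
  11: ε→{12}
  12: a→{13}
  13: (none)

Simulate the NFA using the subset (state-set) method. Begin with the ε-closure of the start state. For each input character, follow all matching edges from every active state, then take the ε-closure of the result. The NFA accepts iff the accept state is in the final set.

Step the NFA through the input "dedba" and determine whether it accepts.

initial (ε-close {0}): {0}
'd' @ 1: {1,2}
'e' @ 2: {3,4,6,8}
'd' @ 3: {5,7,10}
'b' @ 4: {11,12}
'a' @ 5: {13}  [accepting]
end set {13} — state 13 in

Answer: ACCEPT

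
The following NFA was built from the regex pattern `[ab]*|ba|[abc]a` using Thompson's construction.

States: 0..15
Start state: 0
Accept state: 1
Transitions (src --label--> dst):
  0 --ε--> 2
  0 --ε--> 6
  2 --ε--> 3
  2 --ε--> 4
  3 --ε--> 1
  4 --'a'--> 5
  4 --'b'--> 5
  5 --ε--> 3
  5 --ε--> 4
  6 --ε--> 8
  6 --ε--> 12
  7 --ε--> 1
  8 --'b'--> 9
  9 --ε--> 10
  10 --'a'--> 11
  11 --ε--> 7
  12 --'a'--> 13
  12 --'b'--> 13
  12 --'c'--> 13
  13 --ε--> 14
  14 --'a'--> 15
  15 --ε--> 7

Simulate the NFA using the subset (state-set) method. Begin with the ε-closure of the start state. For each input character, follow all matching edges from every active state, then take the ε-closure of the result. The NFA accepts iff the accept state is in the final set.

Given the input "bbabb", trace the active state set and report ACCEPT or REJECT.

start: ε-closure({0}) = {0,1,2,3,4,6,8,12}
'b' @ 1: {1,3,4,5,9,10,13,14}  (accept∈set)
'b' @ 2: {1,3,4,5}  (accept∈set)
'a' @ 3: {1,3,4,5}  (accept∈set)
'b' @ 4: {1,3,4,5}  (accept∈set)
'b' @ 5: {1,3,4,5}  (accept∈set)
final: {1,3,4,5}; accept 1 in set

Answer: ACCEPT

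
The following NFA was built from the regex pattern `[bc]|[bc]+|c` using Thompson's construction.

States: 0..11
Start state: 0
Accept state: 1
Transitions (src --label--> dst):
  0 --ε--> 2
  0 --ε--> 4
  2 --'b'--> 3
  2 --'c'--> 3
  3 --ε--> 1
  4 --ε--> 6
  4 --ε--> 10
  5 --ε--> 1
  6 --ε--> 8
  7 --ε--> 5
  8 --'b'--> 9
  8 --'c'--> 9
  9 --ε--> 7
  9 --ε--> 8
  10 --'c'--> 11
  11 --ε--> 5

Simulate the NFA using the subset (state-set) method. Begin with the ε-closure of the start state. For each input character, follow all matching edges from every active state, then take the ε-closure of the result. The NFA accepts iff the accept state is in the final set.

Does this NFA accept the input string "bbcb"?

Answer: ACCEPT

Trace:
S₀ = ε-closure({0}) = {0,2,4,6,8,10}
'b' @ 1: {1,3,5,7,8,9}  [accepting]
'b' @ 2: {1,5,7,8,9}  [accepting]
'c' @ 3: {1,5,7,8,9}  [accepting]
'b' @ 4: {1,5,7,8,9}  [accepting]
final: {1,5,7,8,9}; accept 1 in set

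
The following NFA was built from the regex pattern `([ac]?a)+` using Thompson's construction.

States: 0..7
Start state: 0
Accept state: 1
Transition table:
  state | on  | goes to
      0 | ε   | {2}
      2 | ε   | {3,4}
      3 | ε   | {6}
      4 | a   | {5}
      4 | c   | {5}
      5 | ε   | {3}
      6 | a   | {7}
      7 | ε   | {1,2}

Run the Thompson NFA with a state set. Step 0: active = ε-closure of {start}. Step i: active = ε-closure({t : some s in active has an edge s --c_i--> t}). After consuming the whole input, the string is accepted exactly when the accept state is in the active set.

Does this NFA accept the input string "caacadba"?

initial (ε-close {0}): {0,2,3,4,6}
'c' @ 1: {3,5,6}
'a' @ 2: {1,2,3,4,6,7}  ✓accept
'a' @ 3: {1,2,3,4,5,6,7}  ✓accept
'c' @ 4: {3,5,6}
'a' @ 5: {1,2,3,4,6,7}  ✓accept
'd' @ 6: {}  — no active states
rest 'ba' ignored (set empty)
final: {}; accept 1 not in set

Answer: REJECT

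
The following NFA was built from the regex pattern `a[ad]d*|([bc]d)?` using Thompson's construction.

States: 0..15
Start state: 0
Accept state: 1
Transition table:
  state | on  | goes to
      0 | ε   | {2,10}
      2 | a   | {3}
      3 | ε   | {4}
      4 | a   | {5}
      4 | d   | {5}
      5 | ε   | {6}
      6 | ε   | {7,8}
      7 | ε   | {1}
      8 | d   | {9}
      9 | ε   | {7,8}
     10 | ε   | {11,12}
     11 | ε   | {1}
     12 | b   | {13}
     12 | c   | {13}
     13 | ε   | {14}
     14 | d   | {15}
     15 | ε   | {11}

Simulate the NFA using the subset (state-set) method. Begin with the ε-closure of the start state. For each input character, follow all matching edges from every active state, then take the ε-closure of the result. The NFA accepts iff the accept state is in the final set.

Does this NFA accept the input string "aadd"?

Answer: ACCEPT

Steps:
start: ε-closure({0}) = {0,1,2,10,11,12}
'a' @ 1: {3,4}
'a' @ 2: {1,5,6,7,8}  (accept∈set)
'd' @ 3: {1,7,8,9}  (accept∈set)
'd' @ 4: {1,7,8,9}  (accept∈set)
after full input: {1,7,8,9}  (accept=1 in)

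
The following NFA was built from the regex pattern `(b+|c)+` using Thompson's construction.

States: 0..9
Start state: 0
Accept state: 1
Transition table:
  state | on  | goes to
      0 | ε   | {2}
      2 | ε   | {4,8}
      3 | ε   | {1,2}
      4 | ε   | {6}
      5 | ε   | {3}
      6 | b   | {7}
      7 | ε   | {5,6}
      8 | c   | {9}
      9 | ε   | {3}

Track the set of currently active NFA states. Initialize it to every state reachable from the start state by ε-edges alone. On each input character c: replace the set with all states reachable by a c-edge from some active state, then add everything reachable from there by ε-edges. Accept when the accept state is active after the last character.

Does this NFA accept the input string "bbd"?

Answer: REJECT

Trace:
S₀ = ε-closure({0}) = {0,2,4,6,8}
'b' @ 1: {1,2,3,4,5,6,7,8}  [accepting]
'b' @ 2: {1,2,3,4,5,6,7,8}  [accepting]
'd' @ 3: {}  — state set empty
after full input: {}  (accept=1 not in)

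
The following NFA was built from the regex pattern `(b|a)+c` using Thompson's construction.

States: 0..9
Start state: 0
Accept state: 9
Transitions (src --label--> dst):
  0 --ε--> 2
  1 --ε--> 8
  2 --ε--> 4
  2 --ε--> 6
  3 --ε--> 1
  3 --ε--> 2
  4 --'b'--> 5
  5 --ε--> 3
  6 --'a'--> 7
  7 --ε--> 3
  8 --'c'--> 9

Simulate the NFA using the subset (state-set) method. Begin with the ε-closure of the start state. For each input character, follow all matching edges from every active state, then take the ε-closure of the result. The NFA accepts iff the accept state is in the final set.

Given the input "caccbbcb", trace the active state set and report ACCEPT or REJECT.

S₀ = ε-closure({0}) = {0,2,4,6}
'c' @ 1: {}  — state set empty
rest 'accbbcb' ignored (set empty)
end set {} — state 9 not in

Answer: REJECT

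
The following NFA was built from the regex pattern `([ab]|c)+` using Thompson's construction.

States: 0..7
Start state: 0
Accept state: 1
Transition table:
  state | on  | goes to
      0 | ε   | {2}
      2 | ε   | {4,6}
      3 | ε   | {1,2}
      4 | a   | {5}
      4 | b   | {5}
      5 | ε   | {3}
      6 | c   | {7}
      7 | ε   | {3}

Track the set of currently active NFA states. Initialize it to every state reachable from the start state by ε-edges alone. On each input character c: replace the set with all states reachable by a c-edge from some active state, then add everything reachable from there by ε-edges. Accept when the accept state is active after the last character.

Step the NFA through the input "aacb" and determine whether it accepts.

initial (ε-close {0}): {0,2,4,6}
'a' @ 1: {1,2,3,4,5,6}  ✓accept
'a' @ 2: {1,2,3,4,5,6}  ✓accept
'c' @ 3: {1,2,3,4,6,7}  ✓accept
'b' @ 4: {1,2,3,4,5,6}  ✓accept
after full input: {1,2,3,4,5,6}  (accept=1 in)

Answer: ACCEPT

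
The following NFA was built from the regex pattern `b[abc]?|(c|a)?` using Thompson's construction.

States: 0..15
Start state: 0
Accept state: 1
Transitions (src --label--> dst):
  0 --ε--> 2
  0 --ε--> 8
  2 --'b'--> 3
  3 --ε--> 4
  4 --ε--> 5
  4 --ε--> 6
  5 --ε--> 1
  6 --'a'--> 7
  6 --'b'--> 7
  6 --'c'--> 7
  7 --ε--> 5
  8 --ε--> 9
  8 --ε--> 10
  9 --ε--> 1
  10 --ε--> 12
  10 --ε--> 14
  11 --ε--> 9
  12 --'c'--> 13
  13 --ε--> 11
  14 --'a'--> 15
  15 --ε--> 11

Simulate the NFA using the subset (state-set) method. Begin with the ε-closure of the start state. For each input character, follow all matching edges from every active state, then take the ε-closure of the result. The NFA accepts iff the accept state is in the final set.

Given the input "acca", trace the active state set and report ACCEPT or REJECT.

start: ε-closure({0}) = {0,1,2,8,9,10,12,14}
'a' @ 1: {1,9,11,15}  [accepting]
'c' @ 2: {}  — state set empty
rest 'ca' ignored (set empty)
final: {}; accept 1 not in set

Answer: REJECT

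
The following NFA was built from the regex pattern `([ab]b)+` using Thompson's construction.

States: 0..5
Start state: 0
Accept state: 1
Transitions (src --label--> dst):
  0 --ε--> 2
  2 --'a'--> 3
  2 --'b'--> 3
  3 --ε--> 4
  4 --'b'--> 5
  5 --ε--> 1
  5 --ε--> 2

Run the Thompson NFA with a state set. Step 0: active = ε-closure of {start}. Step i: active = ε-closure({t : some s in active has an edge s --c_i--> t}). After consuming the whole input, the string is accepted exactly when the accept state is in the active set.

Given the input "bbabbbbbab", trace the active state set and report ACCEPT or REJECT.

initial (ε-close {0}): {0,2}
'b' @ 1: {3,4}
'b' @ 2: {1,2,5}  (accept∈set)
'a' @ 3: {3,4}
'b' @ 4: {1,2,5}  (accept∈set)
'b' @ 5: {3,4}
'b' @ 6: {1,2,5}  (accept∈set)
'b' @ 7: {3,4}
'b' @ 8: {1,2,5}  (accept∈set)
'a' @ 9: {3,4}
'b' @ 10: {1,2,5}  (accept∈set)
after full input: {1,2,5}  (accept=1 in)

Answer: ACCEPT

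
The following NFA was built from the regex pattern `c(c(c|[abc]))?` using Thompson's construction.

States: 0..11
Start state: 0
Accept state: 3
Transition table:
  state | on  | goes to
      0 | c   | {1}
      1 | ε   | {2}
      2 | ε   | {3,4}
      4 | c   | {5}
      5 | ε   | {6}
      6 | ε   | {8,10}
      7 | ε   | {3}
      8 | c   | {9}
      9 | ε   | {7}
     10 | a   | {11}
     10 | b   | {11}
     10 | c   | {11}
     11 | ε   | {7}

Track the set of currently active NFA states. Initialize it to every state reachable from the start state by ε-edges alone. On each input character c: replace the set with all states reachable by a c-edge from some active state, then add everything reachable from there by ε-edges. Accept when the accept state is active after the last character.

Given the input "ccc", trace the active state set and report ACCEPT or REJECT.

initial (ε-close {0}): {0}
'c' @ 1: {1,2,3,4}  [accepting]
'c' @ 2: {5,6,8,10}
'c' @ 3: {3,7,9,11}  [accepting]
end set {3,7,9,11} — state 3 in

Answer: ACCEPT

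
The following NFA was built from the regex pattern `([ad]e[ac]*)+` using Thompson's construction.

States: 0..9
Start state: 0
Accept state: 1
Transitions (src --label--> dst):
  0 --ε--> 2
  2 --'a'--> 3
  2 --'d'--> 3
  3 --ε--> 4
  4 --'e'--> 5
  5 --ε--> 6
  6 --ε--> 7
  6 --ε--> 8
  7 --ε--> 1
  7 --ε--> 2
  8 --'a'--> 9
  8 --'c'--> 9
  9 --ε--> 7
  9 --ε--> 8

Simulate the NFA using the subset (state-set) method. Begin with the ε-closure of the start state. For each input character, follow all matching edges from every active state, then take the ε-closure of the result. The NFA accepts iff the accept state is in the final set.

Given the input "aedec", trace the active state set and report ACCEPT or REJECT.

Answer: ACCEPT

Trace:
S₀ = ε-closure({0}) = {0,2}
'a' @ 1: {3,4}
'e' @ 2: {1,2,5,6,7,8}  ✓accept
'd' @ 3: {3,4}
'e' @ 4: {1,2,5,6,7,8}  ✓accept
'c' @ 5: {1,2,7,8,9}  ✓accept
after full input: {1,2,7,8,9}  (accept=1 in)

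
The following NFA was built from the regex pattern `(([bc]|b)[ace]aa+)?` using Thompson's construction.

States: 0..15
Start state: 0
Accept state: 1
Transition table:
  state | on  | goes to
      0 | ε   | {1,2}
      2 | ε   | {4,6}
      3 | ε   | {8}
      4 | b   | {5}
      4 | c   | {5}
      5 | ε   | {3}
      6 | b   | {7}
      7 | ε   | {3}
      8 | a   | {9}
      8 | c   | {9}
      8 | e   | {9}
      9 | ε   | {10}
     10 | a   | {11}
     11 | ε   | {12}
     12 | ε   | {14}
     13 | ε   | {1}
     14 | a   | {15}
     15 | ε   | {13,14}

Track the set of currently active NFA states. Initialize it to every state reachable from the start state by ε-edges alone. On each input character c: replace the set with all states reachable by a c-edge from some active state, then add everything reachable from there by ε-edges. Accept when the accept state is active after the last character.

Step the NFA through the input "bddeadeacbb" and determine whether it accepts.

Answer: REJECT

Derivation:
start: ε-closure({0}) = {0,1,2,4,6}
'b' @ 1: {3,5,7,8}
'd' @ 2: {}  — state set empty
rest 'deadeacbb' ignored (set empty)
end set {} — state 1 not in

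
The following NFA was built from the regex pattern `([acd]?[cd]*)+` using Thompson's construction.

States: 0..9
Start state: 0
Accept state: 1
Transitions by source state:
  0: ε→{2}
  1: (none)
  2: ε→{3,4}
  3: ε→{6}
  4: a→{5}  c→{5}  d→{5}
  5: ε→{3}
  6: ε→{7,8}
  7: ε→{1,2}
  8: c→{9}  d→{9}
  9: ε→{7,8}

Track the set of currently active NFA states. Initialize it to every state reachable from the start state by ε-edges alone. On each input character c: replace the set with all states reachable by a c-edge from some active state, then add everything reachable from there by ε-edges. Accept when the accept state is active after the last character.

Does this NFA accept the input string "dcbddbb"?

initial (ε-close {0}): {0,1,2,3,4,6,7,8}
'd' @ 1: {1,2,3,4,5,6,7,8,9}  (accept∈set)
'c' @ 2: {1,2,3,4,5,6,7,8,9}  (accept∈set)
'b' @ 3: {}  — dead — no transitions
rest 'ddbb' ignored (set empty)
after full input: {}  (accept=1 not in)

Answer: REJECT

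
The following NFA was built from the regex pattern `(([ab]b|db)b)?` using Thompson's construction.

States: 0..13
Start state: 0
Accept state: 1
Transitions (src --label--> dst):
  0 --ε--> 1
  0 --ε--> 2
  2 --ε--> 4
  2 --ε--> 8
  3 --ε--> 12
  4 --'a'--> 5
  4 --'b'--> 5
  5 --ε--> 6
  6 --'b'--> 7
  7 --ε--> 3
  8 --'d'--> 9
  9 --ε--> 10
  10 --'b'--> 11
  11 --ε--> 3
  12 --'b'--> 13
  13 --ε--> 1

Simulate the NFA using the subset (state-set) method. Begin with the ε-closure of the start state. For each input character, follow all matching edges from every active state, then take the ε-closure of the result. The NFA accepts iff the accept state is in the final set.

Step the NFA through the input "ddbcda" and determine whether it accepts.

Answer: REJECT

Steps:
initial (ε-close {0}): {0,1,2,4,8}
'd' @ 1: {9,10}
'd' @ 2: {}  — no active states
rest 'bcda' ignored (set empty)
end set {} — state 1 not in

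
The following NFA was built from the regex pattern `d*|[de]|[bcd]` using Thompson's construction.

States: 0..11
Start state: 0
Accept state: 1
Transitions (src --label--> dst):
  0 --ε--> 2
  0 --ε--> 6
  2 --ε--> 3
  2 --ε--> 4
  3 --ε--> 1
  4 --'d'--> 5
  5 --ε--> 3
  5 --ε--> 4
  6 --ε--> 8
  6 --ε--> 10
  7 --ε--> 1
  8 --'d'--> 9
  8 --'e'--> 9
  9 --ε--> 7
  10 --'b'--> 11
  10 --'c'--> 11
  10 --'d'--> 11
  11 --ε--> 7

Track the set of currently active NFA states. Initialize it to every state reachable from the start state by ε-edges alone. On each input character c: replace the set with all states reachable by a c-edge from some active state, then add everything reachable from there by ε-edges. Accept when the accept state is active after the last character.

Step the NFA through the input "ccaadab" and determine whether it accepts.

Answer: REJECT

Steps:
initial (ε-close {0}): {0,1,2,3,4,6,8,10}
'c' @ 1: {1,7,11}  (accept∈set)
'c' @ 2: {}  — dead — no transitions
rest 'aadab' ignored (set empty)
end set {} — state 1 not in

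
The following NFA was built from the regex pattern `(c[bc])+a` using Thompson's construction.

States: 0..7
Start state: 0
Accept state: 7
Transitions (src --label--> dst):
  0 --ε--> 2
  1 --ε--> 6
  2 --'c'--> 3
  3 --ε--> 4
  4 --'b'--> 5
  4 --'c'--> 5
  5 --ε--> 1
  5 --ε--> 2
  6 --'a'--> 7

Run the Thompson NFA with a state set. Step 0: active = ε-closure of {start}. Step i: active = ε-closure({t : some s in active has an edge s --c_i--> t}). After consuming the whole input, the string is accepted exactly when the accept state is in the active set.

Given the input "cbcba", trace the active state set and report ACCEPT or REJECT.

initial (ε-close {0}): {0,2}
'c' @ 1: {3,4}
'b' @ 2: {1,2,5,6}
'c' @ 3: {3,4}
'b' @ 4: {1,2,5,6}
'a' @ 5: {7}  ✓accept
final: {7}; accept 7 in set

Answer: ACCEPT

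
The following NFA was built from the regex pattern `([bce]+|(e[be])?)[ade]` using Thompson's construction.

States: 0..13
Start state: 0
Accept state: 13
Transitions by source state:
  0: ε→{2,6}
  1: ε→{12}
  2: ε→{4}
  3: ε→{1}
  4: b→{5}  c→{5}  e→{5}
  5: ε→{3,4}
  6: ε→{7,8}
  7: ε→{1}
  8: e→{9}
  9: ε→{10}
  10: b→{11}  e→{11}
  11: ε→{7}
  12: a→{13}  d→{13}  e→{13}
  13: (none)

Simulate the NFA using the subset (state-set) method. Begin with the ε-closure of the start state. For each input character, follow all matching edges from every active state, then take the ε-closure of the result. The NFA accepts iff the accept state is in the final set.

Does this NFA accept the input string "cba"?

Answer: ACCEPT

Derivation:
start: ε-closure({0}) = {0,1,2,4,6,7,8,12}
'c' @ 1: {1,3,4,5,12}
'b' @ 2: {1,3,4,5,12}
'a' @ 3: {13}  (accept∈set)
end set {13} — state 13 in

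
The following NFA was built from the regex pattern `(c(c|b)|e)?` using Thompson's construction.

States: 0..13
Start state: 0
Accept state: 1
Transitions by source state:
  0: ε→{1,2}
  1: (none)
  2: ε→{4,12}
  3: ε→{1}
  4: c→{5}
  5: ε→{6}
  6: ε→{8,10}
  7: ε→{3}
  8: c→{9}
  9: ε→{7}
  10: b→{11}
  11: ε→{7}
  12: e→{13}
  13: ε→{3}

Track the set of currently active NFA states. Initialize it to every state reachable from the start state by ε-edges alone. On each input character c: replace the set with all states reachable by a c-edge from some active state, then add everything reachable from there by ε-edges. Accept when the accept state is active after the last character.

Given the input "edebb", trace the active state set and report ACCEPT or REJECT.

initial (ε-close {0}): {0,1,2,4,12}
'e' @ 1: {1,3,13}  ✓accept
'd' @ 2: {}  — state set empty
rest 'ebb' ignored (set empty)
final: {}; accept 1 not in set

Answer: REJECT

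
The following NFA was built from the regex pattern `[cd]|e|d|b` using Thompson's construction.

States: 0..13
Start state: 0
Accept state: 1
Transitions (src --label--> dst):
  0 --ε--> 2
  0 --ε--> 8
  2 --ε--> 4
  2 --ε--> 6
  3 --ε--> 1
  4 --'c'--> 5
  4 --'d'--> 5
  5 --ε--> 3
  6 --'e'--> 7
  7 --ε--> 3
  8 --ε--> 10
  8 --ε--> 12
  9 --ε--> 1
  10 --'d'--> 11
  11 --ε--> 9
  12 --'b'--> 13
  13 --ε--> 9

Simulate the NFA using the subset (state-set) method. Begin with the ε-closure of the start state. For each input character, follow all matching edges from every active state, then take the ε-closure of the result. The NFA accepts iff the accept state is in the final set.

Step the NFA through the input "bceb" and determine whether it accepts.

S₀ = ε-closure({0}) = {0,2,4,6,8,10,12}
'b' @ 1: {1,9,13}  ✓accept
'c' @ 2: {}  — no active states
rest 'eb' ignored (set empty)
final: {}; accept 1 not in set

Answer: REJECT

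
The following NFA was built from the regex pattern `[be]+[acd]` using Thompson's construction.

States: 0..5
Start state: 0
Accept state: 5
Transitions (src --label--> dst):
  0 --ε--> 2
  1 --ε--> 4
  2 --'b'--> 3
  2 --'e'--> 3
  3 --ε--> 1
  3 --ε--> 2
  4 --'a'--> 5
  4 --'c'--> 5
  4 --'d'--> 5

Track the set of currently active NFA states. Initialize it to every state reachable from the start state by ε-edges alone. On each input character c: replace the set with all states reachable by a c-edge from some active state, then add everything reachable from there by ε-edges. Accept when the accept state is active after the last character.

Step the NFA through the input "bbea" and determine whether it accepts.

initial (ε-close {0}): {0,2}
'b' @ 1: {1,2,3,4}
'b' @ 2: {1,2,3,4}
'e' @ 3: {1,2,3,4}
'a' @ 4: {5}  [accepting]
end set {5} — state 5 in

Answer: ACCEPT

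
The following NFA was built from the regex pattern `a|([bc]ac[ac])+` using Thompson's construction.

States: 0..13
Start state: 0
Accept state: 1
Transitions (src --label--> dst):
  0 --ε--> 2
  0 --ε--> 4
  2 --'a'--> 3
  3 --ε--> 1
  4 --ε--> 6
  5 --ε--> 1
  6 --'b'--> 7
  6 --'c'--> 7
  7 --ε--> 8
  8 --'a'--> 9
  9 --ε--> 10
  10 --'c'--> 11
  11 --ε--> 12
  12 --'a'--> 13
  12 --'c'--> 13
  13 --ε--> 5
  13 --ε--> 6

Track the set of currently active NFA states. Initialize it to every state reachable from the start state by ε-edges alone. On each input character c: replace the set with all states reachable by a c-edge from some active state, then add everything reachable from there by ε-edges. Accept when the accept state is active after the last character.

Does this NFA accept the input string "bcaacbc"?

Answer: REJECT

Derivation:
S₀ = ε-closure({0}) = {0,2,4,6}
'b' @ 1: {7,8}
'c' @ 2: {}  — dead — no transitions
rest 'aacbc' ignored (set empty)
end set {} — state 1 not in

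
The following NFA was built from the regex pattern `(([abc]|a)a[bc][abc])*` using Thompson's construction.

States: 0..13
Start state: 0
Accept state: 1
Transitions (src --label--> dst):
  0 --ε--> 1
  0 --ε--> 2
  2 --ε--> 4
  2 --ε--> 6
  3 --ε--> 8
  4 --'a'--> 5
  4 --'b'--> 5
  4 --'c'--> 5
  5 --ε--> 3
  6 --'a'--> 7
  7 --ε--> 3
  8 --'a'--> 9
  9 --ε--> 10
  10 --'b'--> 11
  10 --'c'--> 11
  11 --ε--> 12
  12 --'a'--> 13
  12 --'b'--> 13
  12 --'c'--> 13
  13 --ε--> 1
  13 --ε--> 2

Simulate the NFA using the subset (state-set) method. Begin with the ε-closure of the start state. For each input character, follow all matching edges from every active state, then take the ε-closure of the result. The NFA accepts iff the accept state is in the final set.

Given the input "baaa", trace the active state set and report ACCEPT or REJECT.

Answer: REJECT

Derivation:
S₀ = ε-closure({0}) = {0,1,2,4,6}
'b' @ 1: {3,5,8}
'a' @ 2: {9,10}
'a' @ 3: {}  — dead — no transitions
rest 'a' ignored (set empty)
after full input: {}  (accept=1 not in)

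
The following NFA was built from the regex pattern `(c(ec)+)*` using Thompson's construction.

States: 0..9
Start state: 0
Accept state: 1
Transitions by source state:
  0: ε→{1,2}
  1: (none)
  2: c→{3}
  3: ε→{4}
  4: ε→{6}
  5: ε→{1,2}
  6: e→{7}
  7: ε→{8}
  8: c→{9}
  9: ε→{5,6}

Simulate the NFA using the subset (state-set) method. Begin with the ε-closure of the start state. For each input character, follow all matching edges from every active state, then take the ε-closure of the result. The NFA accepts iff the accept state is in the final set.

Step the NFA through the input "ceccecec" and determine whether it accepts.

S₀ = ε-closure({0}) = {0,1,2}
'c' @ 1: {3,4,6}
'e' @ 2: {7,8}
'c' @ 3: {1,2,5,6,9}  [accepting]
'c' @ 4: {3,4,6}
'e' @ 5: {7,8}
'c' @ 6: {1,2,5,6,9}  [accepting]
'e' @ 7: {7,8}
'c' @ 8: {1,2,5,6,9}  [accepting]
after full input: {1,2,5,6,9}  (accept=1 in)

Answer: ACCEPT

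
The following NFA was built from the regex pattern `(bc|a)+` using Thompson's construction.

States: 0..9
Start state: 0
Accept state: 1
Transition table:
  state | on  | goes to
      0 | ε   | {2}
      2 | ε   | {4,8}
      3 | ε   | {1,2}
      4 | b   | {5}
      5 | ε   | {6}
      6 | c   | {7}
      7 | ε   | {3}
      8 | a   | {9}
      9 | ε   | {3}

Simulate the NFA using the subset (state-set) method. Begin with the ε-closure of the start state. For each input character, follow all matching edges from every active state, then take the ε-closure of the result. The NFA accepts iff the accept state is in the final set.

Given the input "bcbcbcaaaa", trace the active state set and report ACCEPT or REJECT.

Answer: ACCEPT

Trace:
S₀ = ε-closure({0}) = {0,2,4,8}
'b' @ 1: {5,6}
'c' @ 2: {1,2,3,4,7,8}  [accepting]
'b' @ 3: {5,6}
'c' @ 4: {1,2,3,4,7,8}  [accepting]
'b' @ 5: {5,6}
'c' @ 6: {1,2,3,4,7,8}  [accepting]
'a' @ 7: {1,2,3,4,8,9}  [accepting]
'a' @ 8: {1,2,3,4,8,9}  [accepting]
'a' @ 9: {1,2,3,4,8,9}  [accepting]
'a' @ 10: {1,2,3,4,8,9}  [accepting]
end set {1,2,3,4,8,9} — state 1 in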